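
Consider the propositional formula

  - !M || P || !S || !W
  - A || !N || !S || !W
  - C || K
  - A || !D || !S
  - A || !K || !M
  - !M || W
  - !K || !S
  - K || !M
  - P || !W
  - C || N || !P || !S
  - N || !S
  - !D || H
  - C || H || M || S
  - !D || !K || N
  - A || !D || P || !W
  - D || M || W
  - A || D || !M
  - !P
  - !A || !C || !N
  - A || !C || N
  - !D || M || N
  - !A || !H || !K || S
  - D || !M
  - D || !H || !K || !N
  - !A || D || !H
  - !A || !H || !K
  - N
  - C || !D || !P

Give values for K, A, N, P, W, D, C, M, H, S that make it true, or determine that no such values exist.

K = True, A = False, N = True, P = False, W = False, D = True, C = True, M = False, H = True, S = False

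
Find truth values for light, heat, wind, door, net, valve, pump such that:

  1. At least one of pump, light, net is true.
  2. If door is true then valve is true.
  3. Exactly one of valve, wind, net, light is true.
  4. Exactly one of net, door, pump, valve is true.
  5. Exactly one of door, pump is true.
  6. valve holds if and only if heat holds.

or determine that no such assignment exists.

light = True; heat = False; wind = False; door = False; net = False; valve = False; pump = True

  (1) {pump, light, net}: 2 true — at least one ✓
  (2) door=F ⇒ valve: vacuous ✓
  (3) {valve, wind, net, light}: 1 true — exactly one ✓
  (4) {net, door, pump, valve}: 1 true — exactly one ✓
  (5) {door, pump}: 1 true — exactly one ✓
  (6) valve=F, heat=F — same ✓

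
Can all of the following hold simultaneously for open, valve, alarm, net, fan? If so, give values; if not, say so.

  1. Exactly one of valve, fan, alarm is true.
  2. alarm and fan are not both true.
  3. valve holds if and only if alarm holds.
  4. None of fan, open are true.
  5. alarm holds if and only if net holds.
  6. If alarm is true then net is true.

Case alarm = True:
  (1) with alarm=T forces valve = False.
  Constraint (3) is violated (valve=F, alarm=T) — contradiction.
Case alarm = False:
  (3) with alarm=F forces valve = False.
  (1) with valve=F, alarm=F forces fan = True.
  Constraint (4) is violated (fan=T) — contradiction.
Both cases fail — unsatisfiable.

The formula is unsatisfiable.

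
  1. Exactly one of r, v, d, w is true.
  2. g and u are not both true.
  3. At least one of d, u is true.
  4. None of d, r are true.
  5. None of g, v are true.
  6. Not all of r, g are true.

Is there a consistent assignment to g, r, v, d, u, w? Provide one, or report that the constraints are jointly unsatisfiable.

g: False, r: False, v: False, d: False, u: True, w: True

  (1) {r, v, d, w}: 1 true — exactly one ✓
  (2) g=F, u=T — not both ✓
  (3) {d, u}: 1 true — at least one ✓
  (4) {d, r}: 0 true — none ✓
  (5) {g, v}: 0 true — none ✓
  (6) {r, g}: 0/2 true — not all ✓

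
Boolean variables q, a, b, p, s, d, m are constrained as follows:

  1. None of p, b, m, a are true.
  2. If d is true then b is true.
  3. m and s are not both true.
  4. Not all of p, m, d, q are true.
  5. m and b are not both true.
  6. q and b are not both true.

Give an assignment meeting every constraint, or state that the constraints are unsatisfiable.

q = True, a = False, b = False, p = False, s = True, d = False, m = False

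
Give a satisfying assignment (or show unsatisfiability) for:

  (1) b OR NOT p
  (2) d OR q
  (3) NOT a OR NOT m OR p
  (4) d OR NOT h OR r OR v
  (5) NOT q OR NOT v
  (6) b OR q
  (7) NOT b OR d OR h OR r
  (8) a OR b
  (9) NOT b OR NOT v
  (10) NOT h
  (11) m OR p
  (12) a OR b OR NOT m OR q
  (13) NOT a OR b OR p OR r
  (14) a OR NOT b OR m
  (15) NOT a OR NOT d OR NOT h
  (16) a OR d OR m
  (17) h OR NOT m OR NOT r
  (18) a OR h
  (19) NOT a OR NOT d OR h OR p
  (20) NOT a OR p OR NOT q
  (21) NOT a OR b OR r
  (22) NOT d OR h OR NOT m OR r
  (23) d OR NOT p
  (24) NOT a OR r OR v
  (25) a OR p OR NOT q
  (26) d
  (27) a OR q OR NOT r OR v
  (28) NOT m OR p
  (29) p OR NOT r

p=T; h=F; m=F; v=F; q=F; r=T; a=T; d=T; b=T

Unit clause (NOT h) forces h = False.
In (a OR h) only a is left, so a = True.
Unit clause (d) forces d = True.
In (NOT a OR NOT d OR h OR p) only p is left, so p = True.
In (b OR NOT p) only b is left, so b = True.
In (NOT b OR NOT v) only NOT v is left, so v = False.
In (NOT a OR r OR v) only r is left, so r = True.
In (h OR NOT m OR NOT r) only NOT m is left, so m = False.
Set q = False.
All clauses satisfied.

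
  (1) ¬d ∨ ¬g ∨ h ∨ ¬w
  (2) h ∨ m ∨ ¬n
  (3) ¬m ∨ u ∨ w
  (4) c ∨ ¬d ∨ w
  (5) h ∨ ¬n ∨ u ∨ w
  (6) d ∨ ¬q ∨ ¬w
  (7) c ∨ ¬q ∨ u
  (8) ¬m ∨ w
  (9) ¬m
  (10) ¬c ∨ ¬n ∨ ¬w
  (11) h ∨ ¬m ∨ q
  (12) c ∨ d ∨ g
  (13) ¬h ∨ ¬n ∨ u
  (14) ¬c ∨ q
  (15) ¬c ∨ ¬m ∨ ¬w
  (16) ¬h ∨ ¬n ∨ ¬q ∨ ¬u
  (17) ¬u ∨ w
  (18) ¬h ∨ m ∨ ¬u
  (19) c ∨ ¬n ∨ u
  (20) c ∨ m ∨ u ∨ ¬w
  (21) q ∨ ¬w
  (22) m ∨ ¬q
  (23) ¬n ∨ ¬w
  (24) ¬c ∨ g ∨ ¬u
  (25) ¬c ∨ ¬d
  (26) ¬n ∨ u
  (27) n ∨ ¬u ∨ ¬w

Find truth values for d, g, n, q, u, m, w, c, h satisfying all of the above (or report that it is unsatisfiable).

d = False, g = True, n = False, q = False, u = False, m = False, w = False, c = False, h = True

Unit clause (¬m) forces m = False.
In (m ∨ ¬q) only ¬q is left, so q = False.
In (¬c ∨ q) only ¬c is left, so c = False.
In (q ∨ ¬w) only ¬w is left, so w = False.
In (c ∨ ¬d ∨ w) only ¬d is left, so d = False.
In (c ∨ d ∨ g) only g is left, so g = True.
In (¬u ∨ w) only ¬u is left, so u = False.
In (c ∨ ¬n ∨ u) only ¬n is left, so n = False.
Set h = True.
All clauses satisfied.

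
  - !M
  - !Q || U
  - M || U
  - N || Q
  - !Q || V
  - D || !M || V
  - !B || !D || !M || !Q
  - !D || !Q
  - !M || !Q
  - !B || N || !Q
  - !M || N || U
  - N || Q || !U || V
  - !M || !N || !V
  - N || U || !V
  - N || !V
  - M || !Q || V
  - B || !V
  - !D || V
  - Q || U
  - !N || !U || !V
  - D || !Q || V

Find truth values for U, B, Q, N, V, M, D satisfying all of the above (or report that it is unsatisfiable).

U: True; B: True; Q: False; N: True; V: False; M: False; D: False

Unit clause (!M) forces M = False.
In (M || U) only U is left, so U = True.
Set B = True.
Set Q = False.
  then (N || Q) forces N = True.
  then (!N || !U || !V) forces V = False.
  then (!D || V) forces D = False.
All clauses satisfied.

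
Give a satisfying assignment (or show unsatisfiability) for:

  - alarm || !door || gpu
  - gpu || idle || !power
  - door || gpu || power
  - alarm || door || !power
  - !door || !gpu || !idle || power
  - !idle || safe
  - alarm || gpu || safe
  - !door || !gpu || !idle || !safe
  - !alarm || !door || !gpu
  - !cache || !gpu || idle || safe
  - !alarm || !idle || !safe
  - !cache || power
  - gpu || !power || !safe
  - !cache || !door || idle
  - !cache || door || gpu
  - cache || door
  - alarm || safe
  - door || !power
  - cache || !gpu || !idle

door: True, safe: False, idle: False, cache: False, power: False, alarm: True, gpu: False

Set door = True.
Set safe = False.
  then (!idle || safe) forces idle = False.
  then (!cache || !door || idle) forces cache = False.
  then (alarm || safe) forces alarm = True.
  then (!alarm || !door || !gpu) forces gpu = False.
  then (gpu || idle || !power) forces power = False.
All clauses satisfied.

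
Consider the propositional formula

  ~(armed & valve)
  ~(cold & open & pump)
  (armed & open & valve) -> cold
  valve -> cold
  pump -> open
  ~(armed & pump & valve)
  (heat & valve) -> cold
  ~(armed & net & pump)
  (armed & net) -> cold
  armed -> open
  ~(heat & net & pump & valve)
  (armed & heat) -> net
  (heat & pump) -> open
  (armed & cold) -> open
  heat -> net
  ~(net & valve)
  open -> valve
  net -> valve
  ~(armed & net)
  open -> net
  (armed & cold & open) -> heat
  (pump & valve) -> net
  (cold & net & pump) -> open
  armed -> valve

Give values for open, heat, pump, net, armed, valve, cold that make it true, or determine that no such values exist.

Try open = True:
  (net | ~open) forces net = True.
  (~armed | ~net) forces armed = False.
  (~net | ~valve) forces valve = False.
  clause (~net | valve) is falsified — backtrack.
So open = False.
  then (open | ~pump) forces pump = False.
  then (~armed | open) forces armed = False.
Try heat = True:
  (~heat | net) forces net = True.
  (~net | ~valve) forces valve = False.
  clause (~net | valve) is falsified — backtrack.
So heat = False.
Set net = False.
Set valve = True.
  then (cold | ~valve) forces cold = True.
All clauses satisfied.

open: False; heat: False; pump: False; net: False; armed: False; valve: True; cold: True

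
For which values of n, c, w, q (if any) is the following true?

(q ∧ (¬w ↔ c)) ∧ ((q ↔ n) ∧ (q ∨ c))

n: True, c: True, w: False, q: True

  q ∧ (¬w ↔ c) = True
    ¬w ↔ c = True
      ¬w = True
  (q ↔ n) ∧ (q ∨ c) = True
    q ↔ n = True
    q ∨ c = True
Both conjuncts True, so the formula holds.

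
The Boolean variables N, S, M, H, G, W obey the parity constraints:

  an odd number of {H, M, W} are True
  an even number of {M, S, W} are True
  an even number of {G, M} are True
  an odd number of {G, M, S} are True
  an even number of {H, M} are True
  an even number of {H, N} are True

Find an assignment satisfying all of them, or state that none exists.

N = False, S = True, M = False, H = False, G = False, W = True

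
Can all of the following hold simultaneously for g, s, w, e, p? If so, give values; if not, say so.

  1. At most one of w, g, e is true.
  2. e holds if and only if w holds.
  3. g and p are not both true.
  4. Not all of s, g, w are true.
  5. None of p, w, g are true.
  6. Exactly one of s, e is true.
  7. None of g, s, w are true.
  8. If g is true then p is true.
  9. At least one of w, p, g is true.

Unsatisfiable — no assignment works.

Case g = True:
  Constraint (5) is violated (g=T) — contradiction.
Case g = False:
  (5) forces p = False.
  (5) forces w = False.
  Constraint (9) is violated (w=F, p=F, g=F) — contradiction.
Both cases fail — unsatisfiable.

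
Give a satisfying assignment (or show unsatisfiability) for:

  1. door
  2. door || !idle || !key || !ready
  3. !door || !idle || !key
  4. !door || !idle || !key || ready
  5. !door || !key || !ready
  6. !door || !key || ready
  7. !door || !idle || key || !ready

key=F, door=T, idle=T, ready=F

Unit clause (door) forces door = True.
Set key = False.
Set idle = True.
  then (!door || !idle || key || !ready) forces ready = False.
All clauses satisfied.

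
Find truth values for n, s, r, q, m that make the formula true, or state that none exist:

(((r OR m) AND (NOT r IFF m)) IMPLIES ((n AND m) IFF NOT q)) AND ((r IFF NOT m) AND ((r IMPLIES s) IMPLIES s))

n = True; s = False; r = True; q = True; m = False

  ((r OR m) AND (NOT r IFF m)) IMPLIES ((n AND m) IFF NOT q) = True
    (r OR m) AND (NOT r IFF m) = True
      r OR m = True
      NOT r IFF m = True
        NOT r = False
    (n AND m) IFF NOT q = True
      n AND m = False
      NOT q = False
  (r IFF NOT m) AND ((r IMPLIES s) IMPLIES s) = True
    r IFF NOT m = True
      NOT m = True
    (r IMPLIES s) IMPLIES s = True
      r IMPLIES s = False
Both conjuncts True, so the formula holds.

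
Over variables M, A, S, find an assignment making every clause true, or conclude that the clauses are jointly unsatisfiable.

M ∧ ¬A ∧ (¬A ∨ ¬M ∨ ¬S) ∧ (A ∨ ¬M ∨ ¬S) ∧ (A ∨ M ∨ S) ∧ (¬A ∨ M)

M: True, A: False, S: False

Unit clause (M) forces M = True.
Unit clause (¬A) forces A = False.
In (A ∨ ¬M ∨ ¬S) only ¬S is left, so S = False.
Check each clause:
  (M): M holds.
  (¬A): ¬A holds.
  (¬A ∨ ¬M ∨ ¬S): ¬A holds.
  (A ∨ ¬M ∨ ¬S): ¬S holds.
  (A ∨ M ∨ S): M holds.
  (¬A ∨ M): ¬A holds.
All clauses satisfied.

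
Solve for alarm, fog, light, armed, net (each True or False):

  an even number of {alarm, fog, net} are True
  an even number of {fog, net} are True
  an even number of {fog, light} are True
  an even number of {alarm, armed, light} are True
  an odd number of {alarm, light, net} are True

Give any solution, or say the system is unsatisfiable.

UNSATISFIABLE

Adding constraints 1, 3, 5 mod 2: every variable appears an even number of times on the left, so the left side is 0.
But the right sides sum to 1 (mod 2). 0 ≠ 1 — the system is inconsistent.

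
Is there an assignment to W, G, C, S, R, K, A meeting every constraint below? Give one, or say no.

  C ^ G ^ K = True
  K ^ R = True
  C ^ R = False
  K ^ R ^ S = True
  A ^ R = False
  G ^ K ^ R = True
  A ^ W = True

W=T, G=F, C=F, S=F, R=F, K=T, A=F

C ^ G ^ K = F ^ F ^ T = True ✓
K ^ R = T ^ F = True ✓
C ^ R = F ^ F = False ✓
K ^ R ^ S = T ^ F ^ F = True ✓
A ^ R = F ^ F = False ✓
G ^ K ^ R = F ^ T ^ F = True ✓
A ^ W = F ^ T = True ✓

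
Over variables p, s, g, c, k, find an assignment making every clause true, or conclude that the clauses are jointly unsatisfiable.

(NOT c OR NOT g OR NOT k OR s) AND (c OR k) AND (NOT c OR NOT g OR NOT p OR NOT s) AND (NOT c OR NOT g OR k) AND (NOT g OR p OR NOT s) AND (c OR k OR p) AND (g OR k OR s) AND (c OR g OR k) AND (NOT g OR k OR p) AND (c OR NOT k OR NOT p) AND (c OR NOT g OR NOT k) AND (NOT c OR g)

p = False, s = False, g = False, c = False, k = True

Set p = False.
Set s = False.
Set g = False.
  then (g OR k OR s) forces k = True.
  then (NOT c OR g) forces c = False.
All clauses satisfied.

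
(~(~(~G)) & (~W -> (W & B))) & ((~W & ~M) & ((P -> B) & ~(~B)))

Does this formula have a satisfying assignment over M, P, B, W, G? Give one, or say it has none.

No satisfying assignment exists.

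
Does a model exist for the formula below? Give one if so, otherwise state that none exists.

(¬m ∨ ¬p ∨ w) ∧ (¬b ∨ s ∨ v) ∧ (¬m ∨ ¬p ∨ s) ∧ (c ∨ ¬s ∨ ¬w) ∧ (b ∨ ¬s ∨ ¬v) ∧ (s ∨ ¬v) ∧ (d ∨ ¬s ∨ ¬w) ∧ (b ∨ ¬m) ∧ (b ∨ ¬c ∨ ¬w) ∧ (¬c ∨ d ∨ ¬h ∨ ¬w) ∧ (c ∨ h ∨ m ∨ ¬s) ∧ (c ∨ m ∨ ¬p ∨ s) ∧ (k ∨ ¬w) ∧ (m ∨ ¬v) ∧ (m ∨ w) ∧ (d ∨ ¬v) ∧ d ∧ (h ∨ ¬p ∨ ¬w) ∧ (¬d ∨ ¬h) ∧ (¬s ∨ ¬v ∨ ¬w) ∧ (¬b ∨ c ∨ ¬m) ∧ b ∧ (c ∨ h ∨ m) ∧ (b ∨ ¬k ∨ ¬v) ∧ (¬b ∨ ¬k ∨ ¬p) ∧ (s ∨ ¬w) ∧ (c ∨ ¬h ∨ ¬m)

Unit clause (d) forces d = True.
In (¬d ∨ ¬h) only ¬h is left, so h = False.
Unit clause (b) forces b = True.
Set k = True.
  then (¬b ∨ ¬k ∨ ¬p) forces p = False.
Set v = True.
  then (s ∨ ¬v) forces s = True.
  then (m ∨ ¬v) forces m = True.
  then (¬s ∨ ¬v ∨ ¬w) forces w = False.
  then (¬b ∨ c ∨ ¬m) forces c = True.
All clauses satisfied.

k = True; h = False; v = True; s = True; p = False; m = True; d = True; b = True; w = False; c = True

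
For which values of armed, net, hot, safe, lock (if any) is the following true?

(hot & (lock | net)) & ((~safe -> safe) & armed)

armed = True; net = False; hot = True; safe = True; lock = True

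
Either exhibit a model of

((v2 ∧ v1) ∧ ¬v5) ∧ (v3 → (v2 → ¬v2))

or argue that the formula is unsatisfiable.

v1 = True, v2 = True, v3 = False, v5 = False

  (v2 ∧ v1) ∧ ¬v5 = True
    v2 ∧ v1 = True
    ¬v5 = True
  v3 → (v2 → ¬v2) = True
    v2 → ¬v2 = False
      ¬v2 = False
Both conjuncts True, so the formula holds.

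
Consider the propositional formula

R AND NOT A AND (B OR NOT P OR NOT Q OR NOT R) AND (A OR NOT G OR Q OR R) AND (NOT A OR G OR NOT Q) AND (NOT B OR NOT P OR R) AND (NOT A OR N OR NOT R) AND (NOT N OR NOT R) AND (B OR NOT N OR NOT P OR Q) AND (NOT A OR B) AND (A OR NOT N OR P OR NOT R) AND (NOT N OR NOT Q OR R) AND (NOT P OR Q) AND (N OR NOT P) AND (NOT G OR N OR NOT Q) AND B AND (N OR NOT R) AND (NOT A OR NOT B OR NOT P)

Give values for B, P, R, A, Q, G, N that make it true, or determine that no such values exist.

Unsatisfiable

Case R = True:
  (NOT A) forces A = False.
  (NOT N OR NOT R) forces N = False.
  Clause (N OR NOT R) is falsified — contradiction.
Case R = False:
  Clause (R) is falsified — contradiction.
Both cases fail, so the formula is unsatisfiable.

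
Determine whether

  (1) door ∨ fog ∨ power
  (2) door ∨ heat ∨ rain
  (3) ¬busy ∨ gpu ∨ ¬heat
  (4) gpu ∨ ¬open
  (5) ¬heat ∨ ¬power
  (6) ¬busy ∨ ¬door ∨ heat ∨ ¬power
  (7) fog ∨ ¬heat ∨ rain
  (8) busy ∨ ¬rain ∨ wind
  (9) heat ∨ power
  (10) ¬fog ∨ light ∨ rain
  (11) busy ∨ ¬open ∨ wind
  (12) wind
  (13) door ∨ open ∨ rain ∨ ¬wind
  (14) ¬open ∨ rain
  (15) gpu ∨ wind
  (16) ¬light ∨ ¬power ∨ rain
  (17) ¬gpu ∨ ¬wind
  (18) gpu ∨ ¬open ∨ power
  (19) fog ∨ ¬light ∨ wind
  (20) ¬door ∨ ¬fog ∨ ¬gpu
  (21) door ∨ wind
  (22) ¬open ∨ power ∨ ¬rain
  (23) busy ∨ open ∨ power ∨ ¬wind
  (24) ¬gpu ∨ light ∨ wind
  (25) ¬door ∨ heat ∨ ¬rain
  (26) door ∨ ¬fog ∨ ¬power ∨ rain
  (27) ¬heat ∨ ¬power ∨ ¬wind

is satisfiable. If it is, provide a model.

Unit clause (wind) forces wind = True.
In (¬gpu ∨ ¬wind) only ¬gpu is left, so gpu = False.
In (gpu ∨ ¬open) only ¬open is left, so open = False.
Set fog = False.
Set door = False.
  then (door ∨ fog ∨ power) forces power = True.
  then (¬heat ∨ ¬power) forces heat = False.
  then (door ∨ open ∨ rain ∨ ¬wind) forces rain = True.
Set busy = False.
Set light = True.
All clauses satisfied.

gpu: False, wind: True, fog: False, door: False, busy: False, rain: True, power: True, heat: False, open: False, light: True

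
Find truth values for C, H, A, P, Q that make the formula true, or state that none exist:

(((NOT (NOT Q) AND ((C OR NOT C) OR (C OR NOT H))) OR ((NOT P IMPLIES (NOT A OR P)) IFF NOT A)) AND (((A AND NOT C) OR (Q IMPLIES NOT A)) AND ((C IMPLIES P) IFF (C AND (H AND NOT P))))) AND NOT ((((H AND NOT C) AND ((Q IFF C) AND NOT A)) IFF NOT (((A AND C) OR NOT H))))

Case C = True: the formula simplifies to ((NOT (NOT Q) OR ((NOT P IMPLIES (NOT A OR P)) IFF NOT A)) AND ((Q IMPLIES NOT A) AND (P IFF (H AND NOT P)))) AND NOT ((A OR NOT H)).
  A = True: the conjunct NOT ((A OR NOT H)) becomes NOT ((True OR NOT H)) = False.
  A = False: simplifies to (P IFF (H AND NOT P)) AND NOT (NOT H).
    H = True: simplifies to P IFF NOT P.
      P = True: this becomes True IFF NOT True = False.
      P = False: this becomes False IFF NOT False = False.
    H = False: the conjunct NOT (NOT H) becomes NOT (NOT False) = False.
Case C = False: the conjunct (C IMPLIES P) IFF (C AND (H AND NOT P)) becomes (False IMPLIES P) IFF (False AND (H AND NOT P)) = False.
Both cases fail — unsatisfiable.

No satisfying assignment exists.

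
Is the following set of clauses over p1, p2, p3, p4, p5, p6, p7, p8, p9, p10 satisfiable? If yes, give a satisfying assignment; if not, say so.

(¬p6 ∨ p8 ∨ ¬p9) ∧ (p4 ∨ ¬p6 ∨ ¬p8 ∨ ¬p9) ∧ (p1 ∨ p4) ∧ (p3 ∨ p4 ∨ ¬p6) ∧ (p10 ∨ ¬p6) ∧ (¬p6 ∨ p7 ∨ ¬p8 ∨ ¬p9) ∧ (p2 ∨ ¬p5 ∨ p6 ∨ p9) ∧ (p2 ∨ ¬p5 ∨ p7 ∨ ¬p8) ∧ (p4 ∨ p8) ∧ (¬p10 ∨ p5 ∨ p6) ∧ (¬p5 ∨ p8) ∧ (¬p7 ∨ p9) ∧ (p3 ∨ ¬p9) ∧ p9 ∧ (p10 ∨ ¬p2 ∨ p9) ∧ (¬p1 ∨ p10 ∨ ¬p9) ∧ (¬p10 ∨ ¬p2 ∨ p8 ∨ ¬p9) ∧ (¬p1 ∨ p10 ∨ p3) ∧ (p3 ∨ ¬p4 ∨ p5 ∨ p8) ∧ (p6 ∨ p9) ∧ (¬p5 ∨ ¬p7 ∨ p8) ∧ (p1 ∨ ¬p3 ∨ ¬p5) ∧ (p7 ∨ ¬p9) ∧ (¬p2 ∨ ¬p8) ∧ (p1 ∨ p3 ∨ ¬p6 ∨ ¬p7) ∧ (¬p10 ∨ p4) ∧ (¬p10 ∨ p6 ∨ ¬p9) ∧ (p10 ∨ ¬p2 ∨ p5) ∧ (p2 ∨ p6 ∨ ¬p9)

Unit clause (p9) forces p9 = True.
In (p7 ∨ ¬p9) only p7 is left, so p7 = True.
In (p3 ∨ ¬p9) only p3 is left, so p3 = True.
Set p1 = False.
  then (p1 ∨ p4) forces p4 = True.
  then (p1 ∨ ¬p3 ∨ ¬p5) forces p5 = False.
Try p2 = True:
  (¬p2 ∨ ¬p8) forces p8 = False.
  (¬p6 ∨ p8 ∨ ¬p9) forces p6 = False.
  (¬p10 ∨ p5 ∨ p6) forces p10 = False.
  clause (p10 ∨ ¬p2 ∨ p5) is falsified — backtrack.
So p2 = False.
  then (p2 ∨ p6 ∨ ¬p9) forces p6 = True.
  then (¬p6 ∨ p8 ∨ ¬p9) forces p8 = True.
  then (p10 ∨ ¬p6) forces p10 = True.
All clauses satisfied.

p1: False, p2: False, p3: True, p4: True, p5: False, p6: True, p7: True, p8: True, p9: True, p10: True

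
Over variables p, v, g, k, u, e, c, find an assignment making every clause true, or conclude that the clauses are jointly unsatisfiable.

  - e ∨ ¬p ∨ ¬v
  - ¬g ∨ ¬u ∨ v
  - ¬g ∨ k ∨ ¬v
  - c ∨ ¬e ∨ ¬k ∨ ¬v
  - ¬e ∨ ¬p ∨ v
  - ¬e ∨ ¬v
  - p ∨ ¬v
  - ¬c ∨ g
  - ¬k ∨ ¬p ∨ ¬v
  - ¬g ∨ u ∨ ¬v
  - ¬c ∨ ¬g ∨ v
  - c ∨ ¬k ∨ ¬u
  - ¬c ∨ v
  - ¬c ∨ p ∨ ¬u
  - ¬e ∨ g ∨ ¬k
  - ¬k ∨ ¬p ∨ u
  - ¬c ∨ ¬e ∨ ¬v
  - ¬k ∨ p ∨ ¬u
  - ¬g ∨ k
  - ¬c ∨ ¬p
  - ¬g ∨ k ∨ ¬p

Set p = False.
  then (p ∨ ¬v) forces v = False.
  then (¬c ∨ v) forces c = False.
Set g = False.
Set k = False.
Set u = True.
Set e = True.
All clauses satisfied.

p=F, v=F, g=F, k=F, u=T, e=T, c=F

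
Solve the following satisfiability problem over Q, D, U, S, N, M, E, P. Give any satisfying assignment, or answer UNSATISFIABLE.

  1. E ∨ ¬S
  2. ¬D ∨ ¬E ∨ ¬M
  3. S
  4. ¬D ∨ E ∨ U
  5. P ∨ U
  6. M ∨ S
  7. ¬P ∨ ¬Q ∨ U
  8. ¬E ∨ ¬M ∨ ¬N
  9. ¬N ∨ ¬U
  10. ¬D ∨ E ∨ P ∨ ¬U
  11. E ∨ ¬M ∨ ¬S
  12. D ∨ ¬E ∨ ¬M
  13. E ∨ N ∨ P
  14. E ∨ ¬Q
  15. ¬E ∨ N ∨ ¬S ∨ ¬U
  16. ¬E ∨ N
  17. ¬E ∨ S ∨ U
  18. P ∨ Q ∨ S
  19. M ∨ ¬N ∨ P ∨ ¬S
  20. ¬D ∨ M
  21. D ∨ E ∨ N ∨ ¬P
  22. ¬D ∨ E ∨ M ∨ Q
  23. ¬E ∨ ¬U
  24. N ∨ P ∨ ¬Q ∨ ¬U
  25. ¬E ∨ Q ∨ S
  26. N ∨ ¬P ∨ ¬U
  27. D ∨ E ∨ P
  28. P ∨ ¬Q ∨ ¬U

Unit clause (S) forces S = True.
In (E ∨ ¬S) only E is left, so E = True.
In (¬E ∨ N) only N is left, so N = True.
In (¬E ∨ ¬U) only ¬U is left, so U = False.
In (P ∨ U) only P is left, so P = True.
In (¬P ∨ ¬Q ∨ U) only ¬Q is left, so Q = False.
In (¬E ∨ ¬M ∨ ¬N) only ¬M is left, so M = False.
In (¬D ∨ M) only ¬D is left, so D = False.
All clauses satisfied.

Q = False, D = False, U = False, S = True, N = True, M = False, E = True, P = True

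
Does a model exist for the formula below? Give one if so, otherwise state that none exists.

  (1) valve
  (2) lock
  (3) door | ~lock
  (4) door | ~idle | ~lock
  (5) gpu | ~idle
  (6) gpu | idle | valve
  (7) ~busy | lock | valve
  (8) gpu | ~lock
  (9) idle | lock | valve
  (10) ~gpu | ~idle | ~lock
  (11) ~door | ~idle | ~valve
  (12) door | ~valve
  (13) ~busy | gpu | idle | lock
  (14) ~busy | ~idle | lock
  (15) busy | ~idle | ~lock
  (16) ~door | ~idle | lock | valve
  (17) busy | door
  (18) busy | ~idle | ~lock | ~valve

Unit clause (valve) forces valve = True.
Unit clause (lock) forces lock = True.
In (door | ~lock) only door is left, so door = True.
In (gpu | ~lock) only gpu is left, so gpu = True.
In (~gpu | ~idle | ~lock) only ~idle is left, so idle = False.
Set busy = False.
All clauses satisfied.

busy = False, valve = True, door = True, idle = False, lock = True, gpu = True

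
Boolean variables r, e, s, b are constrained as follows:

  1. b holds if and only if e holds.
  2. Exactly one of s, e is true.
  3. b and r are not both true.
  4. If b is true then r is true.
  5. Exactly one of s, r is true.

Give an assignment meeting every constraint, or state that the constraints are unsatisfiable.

r = False, e = False, s = True, b = False

  (1) b=F, e=F — same ✓
  (2) {s, e}: 1 true — exactly one ✓
  (3) b=F, r=F — not both ✓
  (4) b=F ⇒ r: vacuous ✓
  (5) {s, r}: 1 true — exactly one ✓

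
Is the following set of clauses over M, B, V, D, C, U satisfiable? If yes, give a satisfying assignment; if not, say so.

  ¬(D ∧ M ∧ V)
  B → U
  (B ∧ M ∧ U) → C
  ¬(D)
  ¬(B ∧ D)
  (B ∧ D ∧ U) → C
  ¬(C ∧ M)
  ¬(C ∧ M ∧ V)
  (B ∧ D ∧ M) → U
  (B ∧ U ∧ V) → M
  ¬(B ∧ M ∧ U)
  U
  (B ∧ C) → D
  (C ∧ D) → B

M: False, B: True, V: False, D: False, C: False, U: True

Unit clause (¬D) forces D = False.
Unit clause (U) forces U = True.
Set M = False.
Set B = True.
  then (¬B ∨ M ∨ ¬U ∨ ¬V) forces V = False.
  then (¬B ∨ ¬C ∨ D) forces C = False.
All clauses satisfied.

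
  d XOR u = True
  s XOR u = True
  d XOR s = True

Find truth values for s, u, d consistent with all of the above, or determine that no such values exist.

The formula is unsatisfiable.

Adding constraints 1, 2, 3 mod 2: every variable appears an even number of times on the left, so the left side is 0.
But the right sides sum to 1 (mod 2). 0 ≠ 1 — the system is inconsistent.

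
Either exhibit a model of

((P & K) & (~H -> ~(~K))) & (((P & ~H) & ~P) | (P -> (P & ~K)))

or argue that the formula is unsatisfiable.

UNSATISFIABLE

Case P = True: the formula simplifies to (K & (~H -> ~(~K))) & ~K.
  K = True: the conjunct ~K is False.
  K = False: the conjunct K is False.
Case P = False: the conjunct P is False.
Both cases fail — unsatisfiable.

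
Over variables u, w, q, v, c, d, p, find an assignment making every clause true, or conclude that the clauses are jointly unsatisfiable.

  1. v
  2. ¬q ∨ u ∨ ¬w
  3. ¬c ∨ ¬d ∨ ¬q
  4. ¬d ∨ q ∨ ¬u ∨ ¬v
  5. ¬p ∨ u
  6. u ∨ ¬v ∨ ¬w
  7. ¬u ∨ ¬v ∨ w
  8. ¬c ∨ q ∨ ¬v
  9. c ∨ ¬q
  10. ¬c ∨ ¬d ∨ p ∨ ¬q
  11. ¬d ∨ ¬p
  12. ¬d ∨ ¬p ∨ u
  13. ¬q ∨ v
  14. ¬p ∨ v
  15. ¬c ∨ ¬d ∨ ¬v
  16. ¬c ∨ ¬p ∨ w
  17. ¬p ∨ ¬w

u = False; w = False; q = False; v = True; c = False; d = True; p = False

Unit clause (v) forces v = True.
Set u = False.
  then (¬p ∨ u) forces p = False.
  then (u ∨ ¬v ∨ ¬w) forces w = False.
Set q = False.
  then (¬c ∨ q ∨ ¬v) forces c = False.
Set d = True.
All clauses satisfied.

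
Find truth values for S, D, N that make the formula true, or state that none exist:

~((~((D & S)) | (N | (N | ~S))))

S: True; D: True; N: False

  ~((~((D & S)) | (N | (N | ~S)))) = True
    ~((D & S)) | (N | (N | ~S)) = False
      ~((D & S)) = False
        D & S = True
      N | (N | ~S) = False
        N | ~S = False
          ~S = False
The formula evaluates to True.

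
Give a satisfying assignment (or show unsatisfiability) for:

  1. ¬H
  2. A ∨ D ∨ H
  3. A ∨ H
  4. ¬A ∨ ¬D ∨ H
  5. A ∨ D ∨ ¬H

Unit clause (¬H) forces H = False.
In (A ∨ H) only A is left, so A = True.
In (¬A ∨ ¬D ∨ H) only ¬D is left, so D = False.
Check each clause:
  (¬H): ¬H holds.
  (A ∨ D ∨ H): A holds.
  (A ∨ H): A holds.
  (¬A ∨ ¬D ∨ H): ¬D holds.
  (A ∨ D ∨ ¬H): A holds.
All clauses satisfied.

D: False; H: False; A: True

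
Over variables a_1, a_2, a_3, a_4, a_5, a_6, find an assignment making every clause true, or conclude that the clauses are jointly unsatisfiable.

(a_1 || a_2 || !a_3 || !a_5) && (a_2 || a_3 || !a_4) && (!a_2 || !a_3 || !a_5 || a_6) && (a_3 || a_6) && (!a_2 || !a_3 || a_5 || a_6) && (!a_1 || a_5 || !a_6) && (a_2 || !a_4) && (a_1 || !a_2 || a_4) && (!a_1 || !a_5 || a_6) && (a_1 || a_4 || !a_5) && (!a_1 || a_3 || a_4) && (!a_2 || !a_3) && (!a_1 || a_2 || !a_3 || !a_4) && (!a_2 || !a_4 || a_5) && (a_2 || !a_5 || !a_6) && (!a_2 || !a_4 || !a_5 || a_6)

a_1=F, a_2=F, a_3=T, a_4=F, a_5=F, a_6=T

Set a_1 = False.
Set a_2 = False.
  then (a_2 || !a_4) forces a_4 = False.
  then (a_1 || a_4 || !a_5) forces a_5 = False.
Set a_3 = True.
Set a_6 = True.
All clauses satisfied.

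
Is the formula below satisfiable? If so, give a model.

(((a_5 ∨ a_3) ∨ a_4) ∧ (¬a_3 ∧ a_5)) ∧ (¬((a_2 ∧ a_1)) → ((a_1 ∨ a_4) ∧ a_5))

a_1 = False; a_2 = True; a_3 = False; a_4 = True; a_5 = True

  ((a_5 ∨ a_3) ∨ a_4) ∧ (¬a_3 ∧ a_5) = True
    (a_5 ∨ a_3) ∨ a_4 = True
      a_5 ∨ a_3 = True
    ¬a_3 ∧ a_5 = True
      ¬a_3 = True
  ¬((a_2 ∧ a_1)) → ((a_1 ∨ a_4) ∧ a_5) = True
    ¬((a_2 ∧ a_1)) = True
      a_2 ∧ a_1 = False
    (a_1 ∨ a_4) ∧ a_5 = True
      a_1 ∨ a_4 = True
Both conjuncts True, so the formula holds.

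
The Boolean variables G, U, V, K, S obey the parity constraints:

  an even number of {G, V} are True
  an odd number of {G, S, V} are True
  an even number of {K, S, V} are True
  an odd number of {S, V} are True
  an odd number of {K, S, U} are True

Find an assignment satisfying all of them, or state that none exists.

G = False; U = True; V = False; K = True; S = True

{G, V}: 0 true → even ✓
{G, S, V}: 1 true → odd ✓
{K, S, V}: 2 true → even ✓
{S, V}: 1 true → odd ✓
{K, S, U}: 3 true → odd ✓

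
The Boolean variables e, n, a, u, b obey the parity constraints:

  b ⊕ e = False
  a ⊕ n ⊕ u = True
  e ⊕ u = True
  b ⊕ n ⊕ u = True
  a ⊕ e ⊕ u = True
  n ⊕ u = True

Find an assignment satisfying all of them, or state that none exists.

e = False; n = False; a = False; u = True; b = False

b ⊕ e = F ⊕ F = False ✓
a ⊕ n ⊕ u = F ⊕ F ⊕ T = True ✓
e ⊕ u = F ⊕ T = True ✓
b ⊕ n ⊕ u = F ⊕ F ⊕ T = True ✓
a ⊕ e ⊕ u = F ⊕ F ⊕ T = True ✓
n ⊕ u = F ⊕ T = True ✓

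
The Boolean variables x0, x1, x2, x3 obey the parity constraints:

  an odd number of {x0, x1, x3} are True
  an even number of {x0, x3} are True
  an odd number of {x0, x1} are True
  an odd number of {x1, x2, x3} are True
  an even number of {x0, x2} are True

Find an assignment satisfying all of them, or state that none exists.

x0=F; x1=T; x2=F; x3=F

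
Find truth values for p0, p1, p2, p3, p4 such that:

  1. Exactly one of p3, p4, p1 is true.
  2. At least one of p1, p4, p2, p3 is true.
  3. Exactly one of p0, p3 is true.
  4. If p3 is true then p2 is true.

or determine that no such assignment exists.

p0: True, p1: True, p2: False, p3: False, p4: False

  (1) {p3, p4, p1}: 1 true — exactly one ✓
  (2) {p1, p4, p2, p3}: 1 true — at least one ✓
  (3) {p0, p3}: 1 true — exactly one ✓
  (4) p3=F ⇒ p2: vacuous ✓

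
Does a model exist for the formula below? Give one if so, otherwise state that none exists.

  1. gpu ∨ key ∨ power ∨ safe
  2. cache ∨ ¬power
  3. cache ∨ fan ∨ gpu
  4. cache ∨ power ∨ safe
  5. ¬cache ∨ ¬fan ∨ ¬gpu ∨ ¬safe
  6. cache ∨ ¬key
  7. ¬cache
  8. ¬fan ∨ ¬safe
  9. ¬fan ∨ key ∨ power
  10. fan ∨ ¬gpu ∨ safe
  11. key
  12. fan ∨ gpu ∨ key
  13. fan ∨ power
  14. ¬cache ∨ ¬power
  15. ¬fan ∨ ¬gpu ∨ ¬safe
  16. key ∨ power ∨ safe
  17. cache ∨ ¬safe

Case key = True:
  (cache ∨ ¬key) forces cache = True.
  Clause (¬cache) is falsified — contradiction.
Case key = False:
  Clause (key) is falsified — contradiction.
Both cases fail, so the formula is unsatisfiable.

No satisfying assignment exists.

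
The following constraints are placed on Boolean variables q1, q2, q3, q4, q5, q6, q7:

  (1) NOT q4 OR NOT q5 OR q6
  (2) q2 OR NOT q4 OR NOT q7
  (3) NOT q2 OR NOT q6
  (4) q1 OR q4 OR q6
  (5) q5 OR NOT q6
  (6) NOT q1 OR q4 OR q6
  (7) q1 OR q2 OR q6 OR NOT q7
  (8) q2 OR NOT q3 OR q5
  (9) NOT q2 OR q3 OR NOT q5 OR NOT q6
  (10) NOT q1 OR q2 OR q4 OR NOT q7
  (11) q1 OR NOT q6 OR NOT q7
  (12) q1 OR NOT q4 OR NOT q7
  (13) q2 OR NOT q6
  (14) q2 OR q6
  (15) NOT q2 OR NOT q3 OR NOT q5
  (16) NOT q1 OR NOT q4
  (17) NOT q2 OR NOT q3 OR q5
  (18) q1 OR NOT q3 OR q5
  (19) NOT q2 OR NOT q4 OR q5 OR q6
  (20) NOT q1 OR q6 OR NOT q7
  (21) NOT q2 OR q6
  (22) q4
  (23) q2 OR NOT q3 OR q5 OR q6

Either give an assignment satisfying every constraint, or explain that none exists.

No satisfying assignment exists.

Case q2 = True:
  (NOT q2 OR NOT q6) forces q6 = False.
  Clause (NOT q2 OR q6) is falsified — contradiction.
Case q2 = False:
  (q2 OR NOT q6) forces q6 = False.
  Clause (q2 OR q6) is falsified — contradiction.
Both cases fail, so the formula is unsatisfiable.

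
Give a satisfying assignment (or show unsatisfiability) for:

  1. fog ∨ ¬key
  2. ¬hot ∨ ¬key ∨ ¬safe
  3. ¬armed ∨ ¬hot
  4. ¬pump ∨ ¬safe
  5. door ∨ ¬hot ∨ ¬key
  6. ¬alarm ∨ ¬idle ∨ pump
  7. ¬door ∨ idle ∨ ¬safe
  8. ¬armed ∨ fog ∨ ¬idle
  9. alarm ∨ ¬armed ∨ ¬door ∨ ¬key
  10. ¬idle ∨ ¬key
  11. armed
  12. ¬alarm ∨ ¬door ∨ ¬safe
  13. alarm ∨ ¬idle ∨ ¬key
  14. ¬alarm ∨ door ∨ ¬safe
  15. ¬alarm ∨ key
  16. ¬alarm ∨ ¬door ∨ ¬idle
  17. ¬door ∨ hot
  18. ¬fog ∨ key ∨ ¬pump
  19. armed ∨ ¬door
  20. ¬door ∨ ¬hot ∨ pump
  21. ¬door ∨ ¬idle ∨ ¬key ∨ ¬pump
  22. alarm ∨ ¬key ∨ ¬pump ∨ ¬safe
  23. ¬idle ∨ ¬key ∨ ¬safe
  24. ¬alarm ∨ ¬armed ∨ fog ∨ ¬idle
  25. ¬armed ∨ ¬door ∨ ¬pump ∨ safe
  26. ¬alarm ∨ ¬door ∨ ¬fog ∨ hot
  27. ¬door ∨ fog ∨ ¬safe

Unit clause (armed) forces armed = True.
In (¬armed ∨ ¬hot) only ¬hot is left, so hot = False.
In (¬door ∨ hot) only ¬door is left, so door = False.
Set key = False.
  then (¬alarm ∨ key) forces alarm = False.
Set fog = True.
  then (¬fog ∨ key ∨ ¬pump) forces pump = False.
Set idle = True.
Set safe = False.
All clauses satisfied.

key=F, door=F, fog=T, idle=T, armed=T, safe=F, hot=F, pump=F, alarm=F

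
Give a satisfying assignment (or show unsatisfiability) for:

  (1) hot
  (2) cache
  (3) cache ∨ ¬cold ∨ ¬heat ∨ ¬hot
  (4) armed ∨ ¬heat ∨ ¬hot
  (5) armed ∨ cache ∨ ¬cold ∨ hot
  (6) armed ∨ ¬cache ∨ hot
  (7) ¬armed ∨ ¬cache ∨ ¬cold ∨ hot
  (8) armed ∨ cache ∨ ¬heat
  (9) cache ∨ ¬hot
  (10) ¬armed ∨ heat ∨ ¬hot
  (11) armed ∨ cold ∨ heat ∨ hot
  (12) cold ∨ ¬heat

Unit clause (hot) forces hot = True.
Unit clause (cache) forces cache = True.
Set armed = False.
  then (armed ∨ ¬heat ∨ ¬hot) forces heat = False.
Set cold = True.
All clauses satisfied.

armed=F; heat=F; cache=T; hot=T; cold=T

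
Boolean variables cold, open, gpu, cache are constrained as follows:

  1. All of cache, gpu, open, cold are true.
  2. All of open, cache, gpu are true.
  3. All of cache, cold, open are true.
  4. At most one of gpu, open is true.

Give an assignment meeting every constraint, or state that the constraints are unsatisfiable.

Case cache = True:
  (1) forces gpu = True.
  (1) forces open = True.
  Constraint (4) is violated (gpu=T, open=T) — contradiction.
Case cache = False:
  Constraint (1) is violated (cache=F) — contradiction.
Both cases fail — unsatisfiable.

Unsatisfiable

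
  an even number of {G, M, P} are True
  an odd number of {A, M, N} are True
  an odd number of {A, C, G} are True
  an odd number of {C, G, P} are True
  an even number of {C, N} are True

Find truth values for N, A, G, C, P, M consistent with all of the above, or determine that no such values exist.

N = False, A = False, G = True, C = False, P = False, M = True

{G, M, P}: 2 true → even ✓
{A, M, N}: 1 true → odd ✓
{A, C, G}: 1 true → odd ✓
{C, G, P}: 1 true → odd ✓
{C, N}: 0 true → even ✓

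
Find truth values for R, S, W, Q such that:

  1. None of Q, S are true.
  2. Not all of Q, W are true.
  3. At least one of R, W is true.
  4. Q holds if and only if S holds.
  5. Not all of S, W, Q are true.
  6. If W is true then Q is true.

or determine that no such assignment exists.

R = True, S = False, W = False, Q = False

  (1) {Q, S}: 0 true — none ✓
  (2) {Q, W}: 0/2 true — not all ✓
  (3) {R, W}: 1 true — at least one ✓
  (4) Q=F, S=F — same ✓
  (5) {S, W, Q}: 0/3 true — not all ✓
  (6) W=F ⇒ Q: vacuous ✓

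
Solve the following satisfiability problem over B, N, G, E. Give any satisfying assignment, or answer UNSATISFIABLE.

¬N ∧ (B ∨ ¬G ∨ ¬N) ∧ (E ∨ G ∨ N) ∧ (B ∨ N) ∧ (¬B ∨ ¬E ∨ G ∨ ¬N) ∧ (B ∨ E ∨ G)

B = True, N = False, G = False, E = True

Unit clause (¬N) forces N = False.
In (B ∨ N) only B is left, so B = True.
Set G = False.
  then (E ∨ G ∨ N) forces E = True.
All clauses satisfied.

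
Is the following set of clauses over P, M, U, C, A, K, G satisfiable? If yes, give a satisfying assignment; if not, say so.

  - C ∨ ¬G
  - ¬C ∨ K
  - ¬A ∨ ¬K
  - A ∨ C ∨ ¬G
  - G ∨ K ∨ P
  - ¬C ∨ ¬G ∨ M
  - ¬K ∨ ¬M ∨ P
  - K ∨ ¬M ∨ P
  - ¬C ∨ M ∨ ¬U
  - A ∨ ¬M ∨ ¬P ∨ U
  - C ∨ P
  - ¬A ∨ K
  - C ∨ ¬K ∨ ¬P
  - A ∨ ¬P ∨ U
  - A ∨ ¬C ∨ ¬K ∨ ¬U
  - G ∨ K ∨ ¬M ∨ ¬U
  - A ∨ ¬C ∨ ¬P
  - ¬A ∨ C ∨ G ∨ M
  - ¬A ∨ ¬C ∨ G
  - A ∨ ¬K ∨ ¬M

P=T, M=F, U=T, C=F, A=F, K=F, G=F

Set P = True.
Set M = False.
Set U = True.
  then (¬C ∨ M ∨ ¬U) forces C = False.
  then (C ∨ ¬K ∨ ¬P) forces K = False.
  then (C ∨ ¬G) forces G = False.
  then (¬A ∨ K) forces A = False.
All clauses satisfied.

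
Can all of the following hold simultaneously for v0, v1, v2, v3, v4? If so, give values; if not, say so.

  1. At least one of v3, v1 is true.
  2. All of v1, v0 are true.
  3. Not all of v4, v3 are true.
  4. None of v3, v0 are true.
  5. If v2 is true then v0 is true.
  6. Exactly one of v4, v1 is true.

No satisfying assignment exists.

Case v0 = True:
  Constraint (4) is violated (v0=T) — contradiction.
Case v0 = False:
  Constraint (2) is violated (v0=F) — contradiction.
Both cases fail — unsatisfiable.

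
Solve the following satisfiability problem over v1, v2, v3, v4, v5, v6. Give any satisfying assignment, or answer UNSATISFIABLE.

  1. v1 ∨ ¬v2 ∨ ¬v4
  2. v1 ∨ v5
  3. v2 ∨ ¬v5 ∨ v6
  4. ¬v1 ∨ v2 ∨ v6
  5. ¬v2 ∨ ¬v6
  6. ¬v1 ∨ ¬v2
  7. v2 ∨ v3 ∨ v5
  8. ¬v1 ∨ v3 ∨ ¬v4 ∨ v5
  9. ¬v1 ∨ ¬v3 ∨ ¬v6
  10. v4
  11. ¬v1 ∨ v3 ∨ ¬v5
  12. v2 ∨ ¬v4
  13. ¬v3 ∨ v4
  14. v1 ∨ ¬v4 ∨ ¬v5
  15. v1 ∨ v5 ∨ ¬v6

The formula is unsatisfiable.

Case v4 = True:
  (v2 ∨ ¬v4) forces v2 = True.
  (v1 ∨ ¬v2 ∨ ¬v4) forces v1 = True.
  Clause (¬v1 ∨ ¬v2) is falsified — contradiction.
Case v4 = False:
  Clause (v4) is falsified — contradiction.
Both cases fail, so the formula is unsatisfiable.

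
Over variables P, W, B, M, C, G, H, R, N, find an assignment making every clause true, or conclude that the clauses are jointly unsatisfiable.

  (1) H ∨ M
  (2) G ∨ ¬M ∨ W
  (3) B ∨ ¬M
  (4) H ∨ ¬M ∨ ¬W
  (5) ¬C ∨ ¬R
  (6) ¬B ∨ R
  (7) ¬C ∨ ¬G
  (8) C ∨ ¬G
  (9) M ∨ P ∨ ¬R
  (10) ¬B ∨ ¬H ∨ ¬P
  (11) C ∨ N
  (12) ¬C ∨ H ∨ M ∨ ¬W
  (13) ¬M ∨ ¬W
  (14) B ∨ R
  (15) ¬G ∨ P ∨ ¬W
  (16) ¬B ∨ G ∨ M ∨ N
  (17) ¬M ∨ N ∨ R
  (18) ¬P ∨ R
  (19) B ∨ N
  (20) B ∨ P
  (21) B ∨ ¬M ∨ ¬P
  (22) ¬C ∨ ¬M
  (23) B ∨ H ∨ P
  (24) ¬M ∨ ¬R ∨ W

Set P = True.
  then (¬P ∨ R) forces R = True.
  then (¬C ∨ ¬R) forces C = False.
  then (C ∨ ¬G) forces G = False.
  then (C ∨ N) forces N = True.
Set W = True.
  then (¬M ∨ ¬W) forces M = False.
  then (H ∨ M) forces H = True.
  then (¬B ∨ ¬H ∨ ¬P) forces B = False.
All clauses satisfied.

P = True, W = True, B = False, M = False, C = False, G = False, H = True, R = True, N = True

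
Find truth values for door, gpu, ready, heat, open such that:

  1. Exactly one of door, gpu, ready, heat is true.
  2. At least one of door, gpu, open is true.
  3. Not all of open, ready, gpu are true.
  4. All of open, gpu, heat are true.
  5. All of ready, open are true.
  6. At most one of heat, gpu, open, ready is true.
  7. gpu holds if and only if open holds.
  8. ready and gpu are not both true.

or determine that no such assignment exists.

Case open = True:
  (4) forces gpu = True.
  Constraint (6) is violated (gpu=T, open=T) — contradiction.
Case open = False:
  Constraint (4) is violated (open=F) — contradiction.
Both cases fail — unsatisfiable.

Unsatisfiable — no assignment works.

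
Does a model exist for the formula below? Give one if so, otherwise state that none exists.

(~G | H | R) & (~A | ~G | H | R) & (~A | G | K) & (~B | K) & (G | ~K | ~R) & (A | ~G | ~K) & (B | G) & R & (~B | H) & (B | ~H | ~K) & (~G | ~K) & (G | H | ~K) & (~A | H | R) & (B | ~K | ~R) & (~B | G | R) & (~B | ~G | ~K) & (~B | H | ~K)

H=F; R=T; K=F; B=F; A=T; G=T

Unit clause (R) forces R = True.
Set H = False.
  then (~B | H) forces B = False.
  then (B | ~K | ~R) forces K = False.
  then (B | G) forces G = True.
Set A = True.
All clauses satisfied.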